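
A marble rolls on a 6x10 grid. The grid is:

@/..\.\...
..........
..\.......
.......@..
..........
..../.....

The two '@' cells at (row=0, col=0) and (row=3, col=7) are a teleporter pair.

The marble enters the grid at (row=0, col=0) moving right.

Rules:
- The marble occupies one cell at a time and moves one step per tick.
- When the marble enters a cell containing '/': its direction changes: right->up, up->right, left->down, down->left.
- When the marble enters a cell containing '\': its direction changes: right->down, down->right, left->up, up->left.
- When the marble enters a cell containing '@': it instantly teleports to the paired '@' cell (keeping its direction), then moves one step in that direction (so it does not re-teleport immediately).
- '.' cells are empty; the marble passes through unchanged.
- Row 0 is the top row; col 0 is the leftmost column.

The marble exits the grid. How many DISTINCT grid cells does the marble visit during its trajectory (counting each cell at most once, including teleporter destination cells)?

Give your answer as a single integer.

Answer: 4

Derivation:
Step 1: enter (0,0), '@' teleport (0,0)->(3,7), also enter (3,7), move right to (3,8)
Step 2: enter (3,8), '.' pass, move right to (3,9)
Step 3: enter (3,9), '.' pass, move right to (3,10)
Step 4: at (3,10) — EXIT via right edge, pos 3
Distinct cells visited: 4 (path length 4)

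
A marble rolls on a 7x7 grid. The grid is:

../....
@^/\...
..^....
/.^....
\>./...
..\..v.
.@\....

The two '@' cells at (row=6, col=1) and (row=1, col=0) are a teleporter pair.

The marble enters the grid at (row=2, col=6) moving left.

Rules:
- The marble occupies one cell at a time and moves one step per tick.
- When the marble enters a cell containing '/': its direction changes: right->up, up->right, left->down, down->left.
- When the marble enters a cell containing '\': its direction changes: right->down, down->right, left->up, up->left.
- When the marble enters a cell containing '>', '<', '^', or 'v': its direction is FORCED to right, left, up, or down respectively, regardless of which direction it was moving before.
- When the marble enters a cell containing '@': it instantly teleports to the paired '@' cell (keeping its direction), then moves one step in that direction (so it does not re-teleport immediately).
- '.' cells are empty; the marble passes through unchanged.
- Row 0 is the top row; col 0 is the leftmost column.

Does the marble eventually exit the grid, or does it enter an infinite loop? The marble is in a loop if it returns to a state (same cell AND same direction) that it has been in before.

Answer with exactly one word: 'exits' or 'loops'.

Answer: loops

Derivation:
Step 1: enter (2,6), '.' pass, move left to (2,5)
Step 2: enter (2,5), '.' pass, move left to (2,4)
Step 3: enter (2,4), '.' pass, move left to (2,3)
Step 4: enter (2,3), '.' pass, move left to (2,2)
Step 5: enter (2,2), '^' forces left->up, move up to (1,2)
Step 6: enter (1,2), '/' deflects up->right, move right to (1,3)
Step 7: enter (1,3), '\' deflects right->down, move down to (2,3)
Step 8: enter (2,3), '.' pass, move down to (3,3)
Step 9: enter (3,3), '.' pass, move down to (4,3)
Step 10: enter (4,3), '/' deflects down->left, move left to (4,2)
Step 11: enter (4,2), '.' pass, move left to (4,1)
Step 12: enter (4,1), '>' forces left->right, move right to (4,2)
Step 13: enter (4,2), '.' pass, move right to (4,3)
Step 14: enter (4,3), '/' deflects right->up, move up to (3,3)
Step 15: enter (3,3), '.' pass, move up to (2,3)
Step 16: enter (2,3), '.' pass, move up to (1,3)
Step 17: enter (1,3), '\' deflects up->left, move left to (1,2)
Step 18: enter (1,2), '/' deflects left->down, move down to (2,2)
Step 19: enter (2,2), '^' forces down->up, move up to (1,2)
Step 20: at (1,2) dir=up — LOOP DETECTED (seen before)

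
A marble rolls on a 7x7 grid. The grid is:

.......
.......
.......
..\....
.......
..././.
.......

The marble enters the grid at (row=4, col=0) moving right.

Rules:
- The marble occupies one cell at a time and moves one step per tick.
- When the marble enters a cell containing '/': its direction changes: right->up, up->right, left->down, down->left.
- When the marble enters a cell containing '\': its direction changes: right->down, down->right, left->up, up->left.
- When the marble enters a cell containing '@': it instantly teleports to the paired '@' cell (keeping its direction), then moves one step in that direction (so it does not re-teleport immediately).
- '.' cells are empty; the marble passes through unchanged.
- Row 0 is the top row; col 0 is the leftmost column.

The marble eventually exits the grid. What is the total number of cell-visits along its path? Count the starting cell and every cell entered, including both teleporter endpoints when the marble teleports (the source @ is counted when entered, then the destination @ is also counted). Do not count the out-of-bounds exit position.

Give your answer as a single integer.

Step 1: enter (4,0), '.' pass, move right to (4,1)
Step 2: enter (4,1), '.' pass, move right to (4,2)
Step 3: enter (4,2), '.' pass, move right to (4,3)
Step 4: enter (4,3), '.' pass, move right to (4,4)
Step 5: enter (4,4), '.' pass, move right to (4,5)
Step 6: enter (4,5), '.' pass, move right to (4,6)
Step 7: enter (4,6), '.' pass, move right to (4,7)
Step 8: at (4,7) — EXIT via right edge, pos 4
Path length (cell visits): 7

Answer: 7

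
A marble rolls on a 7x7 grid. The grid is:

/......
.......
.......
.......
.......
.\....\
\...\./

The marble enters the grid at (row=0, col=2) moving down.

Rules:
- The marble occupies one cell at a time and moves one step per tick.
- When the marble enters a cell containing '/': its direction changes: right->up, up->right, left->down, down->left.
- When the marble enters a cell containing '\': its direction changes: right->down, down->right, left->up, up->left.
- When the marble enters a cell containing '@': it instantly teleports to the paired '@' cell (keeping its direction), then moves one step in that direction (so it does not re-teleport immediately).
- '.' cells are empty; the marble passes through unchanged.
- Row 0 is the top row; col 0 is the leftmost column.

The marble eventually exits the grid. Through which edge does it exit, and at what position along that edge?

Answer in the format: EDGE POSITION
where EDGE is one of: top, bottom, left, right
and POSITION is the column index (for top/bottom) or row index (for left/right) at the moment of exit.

Answer: bottom 2

Derivation:
Step 1: enter (0,2), '.' pass, move down to (1,2)
Step 2: enter (1,2), '.' pass, move down to (2,2)
Step 3: enter (2,2), '.' pass, move down to (3,2)
Step 4: enter (3,2), '.' pass, move down to (4,2)
Step 5: enter (4,2), '.' pass, move down to (5,2)
Step 6: enter (5,2), '.' pass, move down to (6,2)
Step 7: enter (6,2), '.' pass, move down to (7,2)
Step 8: at (7,2) — EXIT via bottom edge, pos 2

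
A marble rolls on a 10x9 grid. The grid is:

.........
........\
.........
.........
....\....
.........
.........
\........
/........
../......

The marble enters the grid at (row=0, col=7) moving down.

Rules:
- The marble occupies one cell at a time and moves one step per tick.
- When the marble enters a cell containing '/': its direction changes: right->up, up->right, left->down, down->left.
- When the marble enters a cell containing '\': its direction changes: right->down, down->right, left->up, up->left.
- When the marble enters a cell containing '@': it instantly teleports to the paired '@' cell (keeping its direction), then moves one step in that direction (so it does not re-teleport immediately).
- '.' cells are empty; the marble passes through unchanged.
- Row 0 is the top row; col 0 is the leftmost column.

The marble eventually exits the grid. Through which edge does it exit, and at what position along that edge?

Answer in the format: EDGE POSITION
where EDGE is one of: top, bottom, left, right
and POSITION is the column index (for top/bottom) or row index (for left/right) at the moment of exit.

Answer: bottom 7

Derivation:
Step 1: enter (0,7), '.' pass, move down to (1,7)
Step 2: enter (1,7), '.' pass, move down to (2,7)
Step 3: enter (2,7), '.' pass, move down to (3,7)
Step 4: enter (3,7), '.' pass, move down to (4,7)
Step 5: enter (4,7), '.' pass, move down to (5,7)
Step 6: enter (5,7), '.' pass, move down to (6,7)
Step 7: enter (6,7), '.' pass, move down to (7,7)
Step 8: enter (7,7), '.' pass, move down to (8,7)
Step 9: enter (8,7), '.' pass, move down to (9,7)
Step 10: enter (9,7), '.' pass, move down to (10,7)
Step 11: at (10,7) — EXIT via bottom edge, pos 7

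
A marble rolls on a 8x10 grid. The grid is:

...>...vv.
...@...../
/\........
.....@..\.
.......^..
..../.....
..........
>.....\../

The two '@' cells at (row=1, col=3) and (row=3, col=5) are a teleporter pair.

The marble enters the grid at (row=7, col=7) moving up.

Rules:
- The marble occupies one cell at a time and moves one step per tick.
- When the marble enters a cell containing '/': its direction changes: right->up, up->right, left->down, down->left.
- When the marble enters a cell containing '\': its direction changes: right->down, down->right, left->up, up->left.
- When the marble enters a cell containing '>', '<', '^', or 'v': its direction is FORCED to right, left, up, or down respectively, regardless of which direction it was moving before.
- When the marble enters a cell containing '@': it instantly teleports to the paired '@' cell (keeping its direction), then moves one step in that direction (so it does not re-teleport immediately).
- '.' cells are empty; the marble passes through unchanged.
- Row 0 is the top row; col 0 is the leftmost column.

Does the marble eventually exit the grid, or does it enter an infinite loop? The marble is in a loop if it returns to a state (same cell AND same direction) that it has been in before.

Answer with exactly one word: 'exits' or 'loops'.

Answer: loops

Derivation:
Step 1: enter (7,7), '.' pass, move up to (6,7)
Step 2: enter (6,7), '.' pass, move up to (5,7)
Step 3: enter (5,7), '.' pass, move up to (4,7)
Step 4: enter (4,7), '^' forces up->up, move up to (3,7)
Step 5: enter (3,7), '.' pass, move up to (2,7)
Step 6: enter (2,7), '.' pass, move up to (1,7)
Step 7: enter (1,7), '.' pass, move up to (0,7)
Step 8: enter (0,7), 'v' forces up->down, move down to (1,7)
Step 9: enter (1,7), '.' pass, move down to (2,7)
Step 10: enter (2,7), '.' pass, move down to (3,7)
Step 11: enter (3,7), '.' pass, move down to (4,7)
Step 12: enter (4,7), '^' forces down->up, move up to (3,7)
Step 13: at (3,7) dir=up — LOOP DETECTED (seen before)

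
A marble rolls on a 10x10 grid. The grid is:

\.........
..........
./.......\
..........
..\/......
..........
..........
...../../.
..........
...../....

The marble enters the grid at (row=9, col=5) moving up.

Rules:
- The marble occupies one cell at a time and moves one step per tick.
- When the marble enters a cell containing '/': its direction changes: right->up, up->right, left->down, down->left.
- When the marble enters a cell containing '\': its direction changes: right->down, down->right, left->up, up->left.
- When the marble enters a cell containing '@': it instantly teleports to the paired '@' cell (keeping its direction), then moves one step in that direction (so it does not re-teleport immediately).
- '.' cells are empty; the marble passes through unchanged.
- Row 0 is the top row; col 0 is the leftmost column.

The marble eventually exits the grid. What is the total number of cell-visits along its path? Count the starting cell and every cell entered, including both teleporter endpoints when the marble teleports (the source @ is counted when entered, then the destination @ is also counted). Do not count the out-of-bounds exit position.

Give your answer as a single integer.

Step 1: enter (9,5), '/' deflects up->right, move right to (9,6)
Step 2: enter (9,6), '.' pass, move right to (9,7)
Step 3: enter (9,7), '.' pass, move right to (9,8)
Step 4: enter (9,8), '.' pass, move right to (9,9)
Step 5: enter (9,9), '.' pass, move right to (9,10)
Step 6: at (9,10) — EXIT via right edge, pos 9
Path length (cell visits): 5

Answer: 5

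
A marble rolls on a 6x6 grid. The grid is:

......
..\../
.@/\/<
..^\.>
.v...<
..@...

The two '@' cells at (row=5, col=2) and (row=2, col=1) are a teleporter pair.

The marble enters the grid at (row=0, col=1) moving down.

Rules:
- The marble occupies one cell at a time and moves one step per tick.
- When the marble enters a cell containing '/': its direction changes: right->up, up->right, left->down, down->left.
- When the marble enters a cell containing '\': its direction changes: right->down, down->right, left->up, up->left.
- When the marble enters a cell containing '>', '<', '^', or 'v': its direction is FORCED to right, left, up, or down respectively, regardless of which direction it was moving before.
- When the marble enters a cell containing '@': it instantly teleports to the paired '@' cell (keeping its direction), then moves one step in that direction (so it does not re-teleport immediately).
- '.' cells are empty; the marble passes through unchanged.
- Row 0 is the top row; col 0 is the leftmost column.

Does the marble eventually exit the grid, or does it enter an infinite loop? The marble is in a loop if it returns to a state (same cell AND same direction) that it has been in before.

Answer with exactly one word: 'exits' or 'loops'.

Answer: exits

Derivation:
Step 1: enter (0,1), '.' pass, move down to (1,1)
Step 2: enter (1,1), '.' pass, move down to (2,1)
Step 3: enter (2,1), '@' teleport (2,1)->(5,2), also enter (5,2), move down to (6,2)
Step 4: at (6,2) — EXIT via bottom edge, pos 2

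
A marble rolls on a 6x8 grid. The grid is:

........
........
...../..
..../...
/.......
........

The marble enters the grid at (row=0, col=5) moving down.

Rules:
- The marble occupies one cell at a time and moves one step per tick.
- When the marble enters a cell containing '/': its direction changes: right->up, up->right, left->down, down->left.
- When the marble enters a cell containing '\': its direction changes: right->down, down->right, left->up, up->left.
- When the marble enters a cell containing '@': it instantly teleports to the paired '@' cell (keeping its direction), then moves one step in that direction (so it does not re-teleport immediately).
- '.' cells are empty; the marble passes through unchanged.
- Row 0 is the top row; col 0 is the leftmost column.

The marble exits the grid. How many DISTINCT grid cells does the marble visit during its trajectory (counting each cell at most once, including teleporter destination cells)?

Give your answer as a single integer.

Step 1: enter (0,5), '.' pass, move down to (1,5)
Step 2: enter (1,5), '.' pass, move down to (2,5)
Step 3: enter (2,5), '/' deflects down->left, move left to (2,4)
Step 4: enter (2,4), '.' pass, move left to (2,3)
Step 5: enter (2,3), '.' pass, move left to (2,2)
Step 6: enter (2,2), '.' pass, move left to (2,1)
Step 7: enter (2,1), '.' pass, move left to (2,0)
Step 8: enter (2,0), '.' pass, move left to (2,-1)
Step 9: at (2,-1) — EXIT via left edge, pos 2
Distinct cells visited: 8 (path length 8)

Answer: 8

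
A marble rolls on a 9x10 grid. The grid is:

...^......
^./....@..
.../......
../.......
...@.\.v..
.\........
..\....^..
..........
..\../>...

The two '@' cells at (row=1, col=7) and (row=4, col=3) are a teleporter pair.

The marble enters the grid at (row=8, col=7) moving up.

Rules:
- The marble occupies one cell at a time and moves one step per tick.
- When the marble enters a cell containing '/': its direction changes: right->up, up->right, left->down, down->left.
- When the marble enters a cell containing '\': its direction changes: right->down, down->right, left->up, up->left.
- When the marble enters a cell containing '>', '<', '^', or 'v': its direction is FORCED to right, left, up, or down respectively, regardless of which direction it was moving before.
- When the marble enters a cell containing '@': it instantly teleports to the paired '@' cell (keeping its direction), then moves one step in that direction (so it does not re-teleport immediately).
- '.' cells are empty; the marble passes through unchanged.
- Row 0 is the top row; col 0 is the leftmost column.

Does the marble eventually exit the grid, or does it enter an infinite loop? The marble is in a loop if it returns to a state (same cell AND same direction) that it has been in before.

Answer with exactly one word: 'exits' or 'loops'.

Answer: loops

Derivation:
Step 1: enter (8,7), '.' pass, move up to (7,7)
Step 2: enter (7,7), '.' pass, move up to (6,7)
Step 3: enter (6,7), '^' forces up->up, move up to (5,7)
Step 4: enter (5,7), '.' pass, move up to (4,7)
Step 5: enter (4,7), 'v' forces up->down, move down to (5,7)
Step 6: enter (5,7), '.' pass, move down to (6,7)
Step 7: enter (6,7), '^' forces down->up, move up to (5,7)
Step 8: at (5,7) dir=up — LOOP DETECTED (seen before)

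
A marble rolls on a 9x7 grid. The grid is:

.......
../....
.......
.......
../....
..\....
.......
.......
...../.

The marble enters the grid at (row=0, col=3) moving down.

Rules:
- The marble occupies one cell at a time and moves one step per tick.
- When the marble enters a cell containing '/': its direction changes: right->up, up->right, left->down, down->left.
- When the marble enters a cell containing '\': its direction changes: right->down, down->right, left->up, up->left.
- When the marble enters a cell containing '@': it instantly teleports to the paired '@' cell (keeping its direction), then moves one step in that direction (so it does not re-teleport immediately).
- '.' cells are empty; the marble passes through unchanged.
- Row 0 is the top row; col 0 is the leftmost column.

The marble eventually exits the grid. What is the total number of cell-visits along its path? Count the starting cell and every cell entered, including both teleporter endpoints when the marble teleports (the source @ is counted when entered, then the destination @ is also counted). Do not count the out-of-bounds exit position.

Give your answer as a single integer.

Step 1: enter (0,3), '.' pass, move down to (1,3)
Step 2: enter (1,3), '.' pass, move down to (2,3)
Step 3: enter (2,3), '.' pass, move down to (3,3)
Step 4: enter (3,3), '.' pass, move down to (4,3)
Step 5: enter (4,3), '.' pass, move down to (5,3)
Step 6: enter (5,3), '.' pass, move down to (6,3)
Step 7: enter (6,3), '.' pass, move down to (7,3)
Step 8: enter (7,3), '.' pass, move down to (8,3)
Step 9: enter (8,3), '.' pass, move down to (9,3)
Step 10: at (9,3) — EXIT via bottom edge, pos 3
Path length (cell visits): 9

Answer: 9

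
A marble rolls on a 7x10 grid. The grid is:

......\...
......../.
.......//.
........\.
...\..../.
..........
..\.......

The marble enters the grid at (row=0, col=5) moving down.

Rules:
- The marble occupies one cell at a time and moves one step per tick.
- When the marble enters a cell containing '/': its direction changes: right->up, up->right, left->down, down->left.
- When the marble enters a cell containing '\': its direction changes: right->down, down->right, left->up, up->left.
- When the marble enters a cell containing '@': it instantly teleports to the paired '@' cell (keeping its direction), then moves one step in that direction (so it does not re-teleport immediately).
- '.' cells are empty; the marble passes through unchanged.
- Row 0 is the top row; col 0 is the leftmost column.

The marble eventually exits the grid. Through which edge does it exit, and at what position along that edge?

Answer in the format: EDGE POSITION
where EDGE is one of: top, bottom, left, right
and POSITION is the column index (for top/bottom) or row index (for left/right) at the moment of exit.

Step 1: enter (0,5), '.' pass, move down to (1,5)
Step 2: enter (1,5), '.' pass, move down to (2,5)
Step 3: enter (2,5), '.' pass, move down to (3,5)
Step 4: enter (3,5), '.' pass, move down to (4,5)
Step 5: enter (4,5), '.' pass, move down to (5,5)
Step 6: enter (5,5), '.' pass, move down to (6,5)
Step 7: enter (6,5), '.' pass, move down to (7,5)
Step 8: at (7,5) — EXIT via bottom edge, pos 5

Answer: bottom 5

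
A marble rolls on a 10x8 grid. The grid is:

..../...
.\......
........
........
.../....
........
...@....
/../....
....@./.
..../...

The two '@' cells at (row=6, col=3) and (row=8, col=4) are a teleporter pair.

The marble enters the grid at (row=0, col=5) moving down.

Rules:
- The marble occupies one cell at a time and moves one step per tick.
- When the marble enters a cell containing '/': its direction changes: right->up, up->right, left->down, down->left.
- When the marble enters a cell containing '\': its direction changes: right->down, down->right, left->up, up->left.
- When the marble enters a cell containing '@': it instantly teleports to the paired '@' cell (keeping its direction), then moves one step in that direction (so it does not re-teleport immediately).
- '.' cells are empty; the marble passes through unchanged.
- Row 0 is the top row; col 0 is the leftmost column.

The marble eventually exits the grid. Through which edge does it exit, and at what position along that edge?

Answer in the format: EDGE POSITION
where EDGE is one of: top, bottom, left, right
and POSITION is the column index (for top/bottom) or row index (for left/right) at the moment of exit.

Step 1: enter (0,5), '.' pass, move down to (1,5)
Step 2: enter (1,5), '.' pass, move down to (2,5)
Step 3: enter (2,5), '.' pass, move down to (3,5)
Step 4: enter (3,5), '.' pass, move down to (4,5)
Step 5: enter (4,5), '.' pass, move down to (5,5)
Step 6: enter (5,5), '.' pass, move down to (6,5)
Step 7: enter (6,5), '.' pass, move down to (7,5)
Step 8: enter (7,5), '.' pass, move down to (8,5)
Step 9: enter (8,5), '.' pass, move down to (9,5)
Step 10: enter (9,5), '.' pass, move down to (10,5)
Step 11: at (10,5) — EXIT via bottom edge, pos 5

Answer: bottom 5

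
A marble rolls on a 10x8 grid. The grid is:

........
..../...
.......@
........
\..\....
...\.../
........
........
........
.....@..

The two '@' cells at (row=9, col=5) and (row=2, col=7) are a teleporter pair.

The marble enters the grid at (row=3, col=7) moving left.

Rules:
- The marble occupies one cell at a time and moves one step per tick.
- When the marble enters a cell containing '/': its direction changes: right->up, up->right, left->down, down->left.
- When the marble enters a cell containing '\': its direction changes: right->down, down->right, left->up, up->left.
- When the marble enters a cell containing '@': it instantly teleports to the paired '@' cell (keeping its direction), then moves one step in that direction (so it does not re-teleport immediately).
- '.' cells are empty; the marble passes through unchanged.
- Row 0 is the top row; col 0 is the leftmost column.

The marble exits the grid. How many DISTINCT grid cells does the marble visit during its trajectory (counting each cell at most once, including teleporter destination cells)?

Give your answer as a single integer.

Answer: 8

Derivation:
Step 1: enter (3,7), '.' pass, move left to (3,6)
Step 2: enter (3,6), '.' pass, move left to (3,5)
Step 3: enter (3,5), '.' pass, move left to (3,4)
Step 4: enter (3,4), '.' pass, move left to (3,3)
Step 5: enter (3,3), '.' pass, move left to (3,2)
Step 6: enter (3,2), '.' pass, move left to (3,1)
Step 7: enter (3,1), '.' pass, move left to (3,0)
Step 8: enter (3,0), '.' pass, move left to (3,-1)
Step 9: at (3,-1) — EXIT via left edge, pos 3
Distinct cells visited: 8 (path length 8)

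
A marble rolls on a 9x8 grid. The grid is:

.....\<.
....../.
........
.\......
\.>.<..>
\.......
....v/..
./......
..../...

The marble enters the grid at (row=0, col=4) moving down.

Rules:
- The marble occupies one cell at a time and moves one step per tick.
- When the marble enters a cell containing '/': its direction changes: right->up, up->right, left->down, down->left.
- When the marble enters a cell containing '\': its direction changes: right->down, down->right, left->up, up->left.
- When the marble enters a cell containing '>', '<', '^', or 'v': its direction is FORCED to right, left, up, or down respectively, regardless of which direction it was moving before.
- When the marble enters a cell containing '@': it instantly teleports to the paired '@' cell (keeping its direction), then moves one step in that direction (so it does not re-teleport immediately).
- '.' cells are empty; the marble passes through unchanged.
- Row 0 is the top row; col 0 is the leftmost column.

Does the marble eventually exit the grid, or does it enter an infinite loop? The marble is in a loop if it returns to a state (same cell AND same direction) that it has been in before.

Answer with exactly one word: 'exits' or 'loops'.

Step 1: enter (0,4), '.' pass, move down to (1,4)
Step 2: enter (1,4), '.' pass, move down to (2,4)
Step 3: enter (2,4), '.' pass, move down to (3,4)
Step 4: enter (3,4), '.' pass, move down to (4,4)
Step 5: enter (4,4), '<' forces down->left, move left to (4,3)
Step 6: enter (4,3), '.' pass, move left to (4,2)
Step 7: enter (4,2), '>' forces left->right, move right to (4,3)
Step 8: enter (4,3), '.' pass, move right to (4,4)
Step 9: enter (4,4), '<' forces right->left, move left to (4,3)
Step 10: at (4,3) dir=left — LOOP DETECTED (seen before)

Answer: loops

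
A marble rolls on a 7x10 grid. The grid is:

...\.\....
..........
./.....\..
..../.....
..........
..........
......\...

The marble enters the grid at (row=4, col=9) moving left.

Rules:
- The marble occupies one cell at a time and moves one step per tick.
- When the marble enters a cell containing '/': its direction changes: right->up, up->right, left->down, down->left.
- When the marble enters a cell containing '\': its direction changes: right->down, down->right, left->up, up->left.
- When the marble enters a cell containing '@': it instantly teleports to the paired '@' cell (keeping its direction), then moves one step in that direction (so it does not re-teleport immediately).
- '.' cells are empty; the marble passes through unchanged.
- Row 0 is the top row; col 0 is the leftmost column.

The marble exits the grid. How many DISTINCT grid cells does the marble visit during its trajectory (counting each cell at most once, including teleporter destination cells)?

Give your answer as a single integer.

Step 1: enter (4,9), '.' pass, move left to (4,8)
Step 2: enter (4,8), '.' pass, move left to (4,7)
Step 3: enter (4,7), '.' pass, move left to (4,6)
Step 4: enter (4,6), '.' pass, move left to (4,5)
Step 5: enter (4,5), '.' pass, move left to (4,4)
Step 6: enter (4,4), '.' pass, move left to (4,3)
Step 7: enter (4,3), '.' pass, move left to (4,2)
Step 8: enter (4,2), '.' pass, move left to (4,1)
Step 9: enter (4,1), '.' pass, move left to (4,0)
Step 10: enter (4,0), '.' pass, move left to (4,-1)
Step 11: at (4,-1) — EXIT via left edge, pos 4
Distinct cells visited: 10 (path length 10)

Answer: 10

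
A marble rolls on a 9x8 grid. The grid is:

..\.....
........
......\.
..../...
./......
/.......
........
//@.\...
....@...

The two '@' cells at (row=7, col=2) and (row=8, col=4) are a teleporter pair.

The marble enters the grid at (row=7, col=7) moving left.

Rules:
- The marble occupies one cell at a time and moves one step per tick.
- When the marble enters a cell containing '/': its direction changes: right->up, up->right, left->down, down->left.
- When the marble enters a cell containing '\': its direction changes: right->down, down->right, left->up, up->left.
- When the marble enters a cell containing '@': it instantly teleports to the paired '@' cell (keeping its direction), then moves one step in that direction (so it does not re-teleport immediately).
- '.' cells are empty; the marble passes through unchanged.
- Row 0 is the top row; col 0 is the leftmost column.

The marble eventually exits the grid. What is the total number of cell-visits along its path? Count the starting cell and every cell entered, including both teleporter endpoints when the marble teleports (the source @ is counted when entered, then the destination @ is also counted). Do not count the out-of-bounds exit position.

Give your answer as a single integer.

Step 1: enter (7,7), '.' pass, move left to (7,6)
Step 2: enter (7,6), '.' pass, move left to (7,5)
Step 3: enter (7,5), '.' pass, move left to (7,4)
Step 4: enter (7,4), '\' deflects left->up, move up to (6,4)
Step 5: enter (6,4), '.' pass, move up to (5,4)
Step 6: enter (5,4), '.' pass, move up to (4,4)
Step 7: enter (4,4), '.' pass, move up to (3,4)
Step 8: enter (3,4), '/' deflects up->right, move right to (3,5)
Step 9: enter (3,5), '.' pass, move right to (3,6)
Step 10: enter (3,6), '.' pass, move right to (3,7)
Step 11: enter (3,7), '.' pass, move right to (3,8)
Step 12: at (3,8) — EXIT via right edge, pos 3
Path length (cell visits): 11

Answer: 11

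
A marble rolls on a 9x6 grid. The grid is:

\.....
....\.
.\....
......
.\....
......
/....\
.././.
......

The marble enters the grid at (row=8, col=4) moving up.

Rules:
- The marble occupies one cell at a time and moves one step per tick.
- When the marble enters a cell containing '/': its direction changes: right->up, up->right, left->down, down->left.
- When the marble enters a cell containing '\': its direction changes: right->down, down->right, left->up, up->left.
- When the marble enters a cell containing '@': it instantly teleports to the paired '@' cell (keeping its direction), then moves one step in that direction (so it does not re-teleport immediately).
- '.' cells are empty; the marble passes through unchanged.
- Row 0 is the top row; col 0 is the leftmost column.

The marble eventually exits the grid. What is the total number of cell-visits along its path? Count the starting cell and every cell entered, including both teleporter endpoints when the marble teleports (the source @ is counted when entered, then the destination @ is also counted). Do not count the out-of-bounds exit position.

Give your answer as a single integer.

Answer: 3

Derivation:
Step 1: enter (8,4), '.' pass, move up to (7,4)
Step 2: enter (7,4), '/' deflects up->right, move right to (7,5)
Step 3: enter (7,5), '.' pass, move right to (7,6)
Step 4: at (7,6) — EXIT via right edge, pos 7
Path length (cell visits): 3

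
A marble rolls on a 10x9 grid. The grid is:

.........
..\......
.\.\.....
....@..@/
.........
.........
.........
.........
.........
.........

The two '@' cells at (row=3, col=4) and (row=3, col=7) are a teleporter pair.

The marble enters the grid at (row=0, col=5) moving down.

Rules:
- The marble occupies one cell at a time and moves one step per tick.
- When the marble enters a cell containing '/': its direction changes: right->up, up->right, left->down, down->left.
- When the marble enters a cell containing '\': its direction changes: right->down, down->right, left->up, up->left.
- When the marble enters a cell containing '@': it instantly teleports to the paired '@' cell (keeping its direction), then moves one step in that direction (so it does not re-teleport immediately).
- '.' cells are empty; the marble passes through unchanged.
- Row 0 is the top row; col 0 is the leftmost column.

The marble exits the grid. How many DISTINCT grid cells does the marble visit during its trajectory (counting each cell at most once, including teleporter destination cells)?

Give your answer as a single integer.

Step 1: enter (0,5), '.' pass, move down to (1,5)
Step 2: enter (1,5), '.' pass, move down to (2,5)
Step 3: enter (2,5), '.' pass, move down to (3,5)
Step 4: enter (3,5), '.' pass, move down to (4,5)
Step 5: enter (4,5), '.' pass, move down to (5,5)
Step 6: enter (5,5), '.' pass, move down to (6,5)
Step 7: enter (6,5), '.' pass, move down to (7,5)
Step 8: enter (7,5), '.' pass, move down to (8,5)
Step 9: enter (8,5), '.' pass, move down to (9,5)
Step 10: enter (9,5), '.' pass, move down to (10,5)
Step 11: at (10,5) — EXIT via bottom edge, pos 5
Distinct cells visited: 10 (path length 10)

Answer: 10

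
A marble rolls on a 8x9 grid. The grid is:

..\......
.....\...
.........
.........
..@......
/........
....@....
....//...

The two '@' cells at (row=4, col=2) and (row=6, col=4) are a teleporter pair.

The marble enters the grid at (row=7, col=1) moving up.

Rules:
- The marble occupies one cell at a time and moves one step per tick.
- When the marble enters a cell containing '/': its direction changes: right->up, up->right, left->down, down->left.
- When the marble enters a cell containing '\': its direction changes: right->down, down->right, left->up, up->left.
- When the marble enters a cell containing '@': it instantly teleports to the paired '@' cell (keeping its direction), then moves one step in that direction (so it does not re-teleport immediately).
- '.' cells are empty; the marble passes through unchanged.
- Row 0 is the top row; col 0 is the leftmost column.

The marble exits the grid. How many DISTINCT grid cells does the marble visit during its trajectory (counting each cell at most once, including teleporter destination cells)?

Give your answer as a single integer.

Step 1: enter (7,1), '.' pass, move up to (6,1)
Step 2: enter (6,1), '.' pass, move up to (5,1)
Step 3: enter (5,1), '.' pass, move up to (4,1)
Step 4: enter (4,1), '.' pass, move up to (3,1)
Step 5: enter (3,1), '.' pass, move up to (2,1)
Step 6: enter (2,1), '.' pass, move up to (1,1)
Step 7: enter (1,1), '.' pass, move up to (0,1)
Step 8: enter (0,1), '.' pass, move up to (-1,1)
Step 9: at (-1,1) — EXIT via top edge, pos 1
Distinct cells visited: 8 (path length 8)

Answer: 8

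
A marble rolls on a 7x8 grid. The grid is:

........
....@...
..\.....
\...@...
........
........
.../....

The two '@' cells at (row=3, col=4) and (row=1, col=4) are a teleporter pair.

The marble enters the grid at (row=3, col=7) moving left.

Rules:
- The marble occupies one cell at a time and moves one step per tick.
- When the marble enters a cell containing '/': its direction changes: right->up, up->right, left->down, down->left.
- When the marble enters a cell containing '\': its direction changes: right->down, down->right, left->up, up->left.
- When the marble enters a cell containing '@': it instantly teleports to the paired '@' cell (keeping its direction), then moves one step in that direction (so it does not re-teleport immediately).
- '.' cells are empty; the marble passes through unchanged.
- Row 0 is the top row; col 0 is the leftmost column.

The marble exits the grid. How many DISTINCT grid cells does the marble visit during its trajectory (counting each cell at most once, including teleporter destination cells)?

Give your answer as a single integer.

Answer: 9

Derivation:
Step 1: enter (3,7), '.' pass, move left to (3,6)
Step 2: enter (3,6), '.' pass, move left to (3,5)
Step 3: enter (3,5), '.' pass, move left to (3,4)
Step 4: enter (3,4), '@' teleport (3,4)->(1,4), also enter (1,4), move left to (1,3)
Step 5: enter (1,3), '.' pass, move left to (1,2)
Step 6: enter (1,2), '.' pass, move left to (1,1)
Step 7: enter (1,1), '.' pass, move left to (1,0)
Step 8: enter (1,0), '.' pass, move left to (1,-1)
Step 9: at (1,-1) — EXIT via left edge, pos 1
Distinct cells visited: 9 (path length 9)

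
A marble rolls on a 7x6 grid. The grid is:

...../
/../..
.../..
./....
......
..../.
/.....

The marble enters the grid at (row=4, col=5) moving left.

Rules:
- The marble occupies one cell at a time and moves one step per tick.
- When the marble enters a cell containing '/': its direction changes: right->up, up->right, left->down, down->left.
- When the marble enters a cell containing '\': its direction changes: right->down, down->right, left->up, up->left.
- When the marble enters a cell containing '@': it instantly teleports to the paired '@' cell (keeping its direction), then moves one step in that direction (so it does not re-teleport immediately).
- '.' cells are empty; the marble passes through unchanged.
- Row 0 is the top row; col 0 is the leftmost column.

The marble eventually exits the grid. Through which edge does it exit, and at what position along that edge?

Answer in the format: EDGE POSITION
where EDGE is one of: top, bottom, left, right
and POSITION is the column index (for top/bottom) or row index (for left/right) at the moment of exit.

Answer: left 4

Derivation:
Step 1: enter (4,5), '.' pass, move left to (4,4)
Step 2: enter (4,4), '.' pass, move left to (4,3)
Step 3: enter (4,3), '.' pass, move left to (4,2)
Step 4: enter (4,2), '.' pass, move left to (4,1)
Step 5: enter (4,1), '.' pass, move left to (4,0)
Step 6: enter (4,0), '.' pass, move left to (4,-1)
Step 7: at (4,-1) — EXIT via left edge, pos 4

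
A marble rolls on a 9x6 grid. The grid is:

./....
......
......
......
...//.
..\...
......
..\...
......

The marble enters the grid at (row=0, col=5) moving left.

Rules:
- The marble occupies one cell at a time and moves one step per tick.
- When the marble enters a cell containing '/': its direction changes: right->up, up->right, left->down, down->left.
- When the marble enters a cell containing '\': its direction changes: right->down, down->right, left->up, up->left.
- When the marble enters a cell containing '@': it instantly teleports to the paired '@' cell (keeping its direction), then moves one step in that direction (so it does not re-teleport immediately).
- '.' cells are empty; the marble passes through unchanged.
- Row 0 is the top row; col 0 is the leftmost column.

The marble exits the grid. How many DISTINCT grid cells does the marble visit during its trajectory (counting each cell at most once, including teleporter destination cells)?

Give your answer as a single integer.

Step 1: enter (0,5), '.' pass, move left to (0,4)
Step 2: enter (0,4), '.' pass, move left to (0,3)
Step 3: enter (0,3), '.' pass, move left to (0,2)
Step 4: enter (0,2), '.' pass, move left to (0,1)
Step 5: enter (0,1), '/' deflects left->down, move down to (1,1)
Step 6: enter (1,1), '.' pass, move down to (2,1)
Step 7: enter (2,1), '.' pass, move down to (3,1)
Step 8: enter (3,1), '.' pass, move down to (4,1)
Step 9: enter (4,1), '.' pass, move down to (5,1)
Step 10: enter (5,1), '.' pass, move down to (6,1)
Step 11: enter (6,1), '.' pass, move down to (7,1)
Step 12: enter (7,1), '.' pass, move down to (8,1)
Step 13: enter (8,1), '.' pass, move down to (9,1)
Step 14: at (9,1) — EXIT via bottom edge, pos 1
Distinct cells visited: 13 (path length 13)

Answer: 13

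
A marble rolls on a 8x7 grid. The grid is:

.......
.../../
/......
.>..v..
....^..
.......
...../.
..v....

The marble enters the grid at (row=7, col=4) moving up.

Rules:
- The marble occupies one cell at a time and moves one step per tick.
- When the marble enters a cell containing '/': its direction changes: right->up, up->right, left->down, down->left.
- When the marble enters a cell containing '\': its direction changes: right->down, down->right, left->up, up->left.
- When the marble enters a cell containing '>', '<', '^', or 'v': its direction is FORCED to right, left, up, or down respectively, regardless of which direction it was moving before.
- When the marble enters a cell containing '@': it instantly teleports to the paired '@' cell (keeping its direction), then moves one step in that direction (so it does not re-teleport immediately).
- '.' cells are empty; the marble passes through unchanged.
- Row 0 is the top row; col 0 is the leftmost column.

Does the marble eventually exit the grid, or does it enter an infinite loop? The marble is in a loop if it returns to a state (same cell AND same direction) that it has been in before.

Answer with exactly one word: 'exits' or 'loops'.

Step 1: enter (7,4), '.' pass, move up to (6,4)
Step 2: enter (6,4), '.' pass, move up to (5,4)
Step 3: enter (5,4), '.' pass, move up to (4,4)
Step 4: enter (4,4), '^' forces up->up, move up to (3,4)
Step 5: enter (3,4), 'v' forces up->down, move down to (4,4)
Step 6: enter (4,4), '^' forces down->up, move up to (3,4)
Step 7: at (3,4) dir=up — LOOP DETECTED (seen before)

Answer: loops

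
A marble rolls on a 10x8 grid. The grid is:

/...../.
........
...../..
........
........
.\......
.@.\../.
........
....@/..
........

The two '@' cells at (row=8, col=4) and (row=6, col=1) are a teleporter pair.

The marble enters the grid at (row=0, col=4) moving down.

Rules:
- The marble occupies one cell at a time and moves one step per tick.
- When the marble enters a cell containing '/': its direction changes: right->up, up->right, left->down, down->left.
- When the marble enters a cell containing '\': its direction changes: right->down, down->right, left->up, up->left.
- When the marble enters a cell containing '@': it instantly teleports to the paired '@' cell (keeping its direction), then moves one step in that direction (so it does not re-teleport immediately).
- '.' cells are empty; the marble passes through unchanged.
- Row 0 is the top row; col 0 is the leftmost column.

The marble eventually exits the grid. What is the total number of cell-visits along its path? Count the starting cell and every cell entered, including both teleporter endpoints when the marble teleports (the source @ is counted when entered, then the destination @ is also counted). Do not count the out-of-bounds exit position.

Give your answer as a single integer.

Answer: 13

Derivation:
Step 1: enter (0,4), '.' pass, move down to (1,4)
Step 2: enter (1,4), '.' pass, move down to (2,4)
Step 3: enter (2,4), '.' pass, move down to (3,4)
Step 4: enter (3,4), '.' pass, move down to (4,4)
Step 5: enter (4,4), '.' pass, move down to (5,4)
Step 6: enter (5,4), '.' pass, move down to (6,4)
Step 7: enter (6,4), '.' pass, move down to (7,4)
Step 8: enter (7,4), '.' pass, move down to (8,4)
Step 9: enter (8,4), '@' teleport (8,4)->(6,1), also enter (6,1), move down to (7,1)
Step 10: enter (7,1), '.' pass, move down to (8,1)
Step 11: enter (8,1), '.' pass, move down to (9,1)
Step 12: enter (9,1), '.' pass, move down to (10,1)
Step 13: at (10,1) — EXIT via bottom edge, pos 1
Path length (cell visits): 13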